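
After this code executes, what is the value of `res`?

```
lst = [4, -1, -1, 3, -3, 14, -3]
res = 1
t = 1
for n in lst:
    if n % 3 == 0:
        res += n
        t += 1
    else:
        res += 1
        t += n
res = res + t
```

n=4: not %3==0, res = 1+1 = 2; t=5
n=-1: not %3==0, res = 2+1 = 3; t=4
n=-1: not %3==0, res = 3+1 = 4; t=3
n=3: %3==0, res = 4+3 = 7; t=4
n=-3: %3==0, res = 7+(-3) = 4; t=5
n=14: not %3==0, res = 4+1 = 5; t=19
n=-3: %3==0, res = 5+(-3) = 2; t=20
res+t = 2+20 = 22

22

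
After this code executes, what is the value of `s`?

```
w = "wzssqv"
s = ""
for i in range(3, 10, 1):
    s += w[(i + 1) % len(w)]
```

'qvwzssq'

i=3: add w[4]='q' → 'q'
i=4: add w[5]='v' → 'qv'
i=5: add w[0]='w' → 'qvw'
i=6: add w[1]='z' → 'qvwz'
i=7: add w[2]='s' → 'qvwzs'
i=8: add w[3]='s' → 'qvwzss'
i=9: add w[4]='q' → 'qvwzssq'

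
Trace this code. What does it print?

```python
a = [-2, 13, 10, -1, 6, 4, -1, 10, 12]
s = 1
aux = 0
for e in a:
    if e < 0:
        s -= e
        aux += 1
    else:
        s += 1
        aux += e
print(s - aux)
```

-47

e=-2: <0, s = 1-(-2) = 3; aux=1
e=13: not <0, s = 3+1 = 4; aux=14
e=10: not <0, s = 4+1 = 5; aux=24
e=-1: <0, s = 5-(-1) = 6; aux=25
e=6: not <0, s = 6+1 = 7; aux=31
e=4: not <0, s = 7+1 = 8; aux=35
e=-1: <0, s = 8-(-1) = 9; aux=36
e=10: not <0, s = 9+1 = 10; aux=46
e=12: not <0, s = 10+1 = 11; aux=58
s-aux = 11-58 = -47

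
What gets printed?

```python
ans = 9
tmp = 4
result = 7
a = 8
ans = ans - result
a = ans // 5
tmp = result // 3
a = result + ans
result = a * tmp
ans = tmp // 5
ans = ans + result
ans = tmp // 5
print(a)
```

9

ans = 9-7 = 2
a = 2//5 = 0
tmp = 7//3 = 2
a = 7+2 = 9
result = 9*2 = 18
ans = 2//5 = 0
ans = 0+18 = 18
ans = 2//5 = 0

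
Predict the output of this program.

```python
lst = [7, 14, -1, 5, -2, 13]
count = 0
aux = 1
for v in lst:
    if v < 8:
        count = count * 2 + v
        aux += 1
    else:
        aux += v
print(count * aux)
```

v=7: <8, count = 0*2+7 = 7; aux=2
v=14: not <8; aux=16
v=-1: <8, count = 7*2+(-1) = 13; aux=17
v=5: <8, count = 13*2+5 = 31; aux=18
v=-2: <8, count = 31*2+(-2) = 60; aux=19
v=13: not <8; aux=32
count*aux = 60*32 = 1920

1920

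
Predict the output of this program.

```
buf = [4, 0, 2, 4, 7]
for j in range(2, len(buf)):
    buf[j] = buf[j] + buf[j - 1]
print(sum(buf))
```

j=2: buf[2] = 2+0 = 2 → [4, 0, 2, 4, 7]
j=3: buf[3] = 4+2 = 6 → [4, 0, 2, 6, 7]
j=4: buf[4] = 7+6 = 13 → [4, 0, 2, 6, 13]
sum = 25

25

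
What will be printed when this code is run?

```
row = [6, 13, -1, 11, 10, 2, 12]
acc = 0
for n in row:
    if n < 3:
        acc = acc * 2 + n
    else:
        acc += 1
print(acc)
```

13

n=6: not <3, acc = 0+1 = 1
n=13: not <3, acc = 1+1 = 2
n=-1: <3, acc = 2*2+(-1) = 3
n=11: not <3, acc = 3+1 = 4
n=10: not <3, acc = 4+1 = 5
n=2: <3, acc = 5*2+2 = 12
n=12: not <3, acc = 12+1 = 13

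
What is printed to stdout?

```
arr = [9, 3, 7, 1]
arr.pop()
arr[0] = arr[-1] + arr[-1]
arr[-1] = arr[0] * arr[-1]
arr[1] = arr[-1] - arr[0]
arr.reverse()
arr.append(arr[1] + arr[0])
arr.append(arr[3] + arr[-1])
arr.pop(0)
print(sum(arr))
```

644

pop() removes 1 → [9, 3, 7]
arr[0] = arr[-1]+arr[-1] = 7+7 = 14 → [14, 3, 7]
arr[-1] = arr[0]*arr[-1] = 14*7 = 98 → [14, 3, 98]
arr[1] = arr[-1]-arr[0] = 98-14 = 84 → [14, 84, 98]
reverse → [98, 84, 14]
append arr[1]+arr[0] = 84+98 = 182 → [98, 84, 14, 182]
append arr[3]+arr[-1] = 182+182 = 364 → [98, 84, 14, 182, 364]
pop(0) removes 98 → [84, 14, 182, 364]
sum = 644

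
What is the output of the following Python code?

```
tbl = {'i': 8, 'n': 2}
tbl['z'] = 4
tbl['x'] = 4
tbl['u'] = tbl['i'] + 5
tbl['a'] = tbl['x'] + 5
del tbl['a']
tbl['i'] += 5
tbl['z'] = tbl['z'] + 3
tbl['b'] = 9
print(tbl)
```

tbl['z'] = 4 → {'i': 8, 'n': 2, 'z': 4}
tbl['x'] = 4 → {'i': 8, 'n': 2, 'z': 4, 'x': 4}
tbl['u'] = tbl['i']+5 = 13 → {'i': 8, 'n': 2, 'z': 4, 'x': 4, 'u': 13}
tbl['a'] = tbl['x']+5 = 9 → {'i': 8, 'n': 2, 'z': 4, 'x': 4, 'u': 13, 'a': 9}
del 'a' → {'i': 8, 'n': 2, 'z': 4, 'x': 4, 'u': 13}
tbl['i'] = 8+5 = 13 → {'i': 13, 'n': 2, 'z': 4, 'x': 4, 'u': 13}
tbl['z'] = tbl['z']+3 = 7 → {'i': 13, 'n': 2, 'z': 7, 'x': 4, 'u': 13}
tbl['b'] = 9 → {'i': 13, 'n': 2, 'z': 7, 'x': 4, 'u': 13, 'b': 9}

{'i': 13, 'n': 2, 'z': 7, 'x': 4, 'u': 13, 'b': 9}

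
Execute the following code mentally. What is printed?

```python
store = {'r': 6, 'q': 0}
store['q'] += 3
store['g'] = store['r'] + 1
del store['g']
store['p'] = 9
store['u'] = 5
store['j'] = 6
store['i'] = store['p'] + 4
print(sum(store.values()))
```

store['q'] = 0+3 = 3 → {'r': 6, 'q': 3}
store['g'] = store['r']+1 = 7 → {'r': 6, 'q': 3, 'g': 7}
del 'g' → {'r': 6, 'q': 3}
store['p'] = 9 → {'r': 6, 'q': 3, 'p': 9}
store['u'] = 5 → {'r': 6, 'q': 3, 'p': 9, 'u': 5}
store['j'] = 6 → {'r': 6, 'q': 3, 'p': 9, 'u': 5, 'j': 6}
store['i'] = store['p']+4 = 13 → {'r': 6, 'q': 3, 'p': 9, 'u': 5, 'j': 6, 'i': 13}
sum of values = 42

42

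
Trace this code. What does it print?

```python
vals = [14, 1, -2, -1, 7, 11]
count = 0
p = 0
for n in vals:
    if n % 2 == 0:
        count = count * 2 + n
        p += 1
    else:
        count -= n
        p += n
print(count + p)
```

n=14: even, count = 0*2+14 = 14; p=1
n=1: not even, count = 14-1 = 13; p=2
n=-2: even, count = 13*2+(-2) = 24; p=3
n=-1: not even, count = 24-(-1) = 25; p=2
n=7: not even, count = 25-7 = 18; p=9
n=11: not even, count = 18-11 = 7; p=20
count+p = 7+20 = 27

27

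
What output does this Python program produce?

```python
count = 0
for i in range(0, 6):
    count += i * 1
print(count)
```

15

i=0: count = 0+0*1 = 0
i=1: count = 0+1*1 = 1
i=2: count = 1+2*1 = 3
i=3: count = 3+3*1 = 6
i=4: count = 6+4*1 = 10
i=5: count = 10+5*1 = 15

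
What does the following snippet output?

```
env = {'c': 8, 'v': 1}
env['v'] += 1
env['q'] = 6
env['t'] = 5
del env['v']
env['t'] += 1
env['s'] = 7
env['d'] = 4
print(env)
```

{'c': 8, 'q': 6, 't': 6, 's': 7, 'd': 4}

env['v'] = 1+1 = 2 → {'c': 8, 'v': 2}
env['q'] = 6 → {'c': 8, 'v': 2, 'q': 6}
env['t'] = 5 → {'c': 8, 'v': 2, 'q': 6, 't': 5}
del 'v' → {'c': 8, 'q': 6, 't': 5}
env['t'] = 5+1 = 6 → {'c': 8, 'q': 6, 't': 6}
env['s'] = 7 → {'c': 8, 'q': 6, 't': 6, 's': 7}
env['d'] = 4 → {'c': 8, 'q': 6, 't': 6, 's': 7, 'd': 4}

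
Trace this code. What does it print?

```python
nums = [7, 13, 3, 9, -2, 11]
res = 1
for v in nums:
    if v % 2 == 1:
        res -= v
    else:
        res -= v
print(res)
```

-40

v=7: odd, res = 1-7 = -6
v=13: odd, res = (-6)-13 = -19
v=3: odd, res = (-19)-3 = -22
v=9: odd, res = (-22)-9 = -31
v=-2: not odd, res = (-31)-(-2) = -29
v=11: odd, res = (-29)-11 = -40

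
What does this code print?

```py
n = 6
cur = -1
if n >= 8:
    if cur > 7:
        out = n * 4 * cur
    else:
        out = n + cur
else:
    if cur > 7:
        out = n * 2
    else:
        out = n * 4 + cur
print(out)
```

n=6, cur=-1
n >= 8 is False; cur > 7 is False
→ out = n * 4 + cur = 23

23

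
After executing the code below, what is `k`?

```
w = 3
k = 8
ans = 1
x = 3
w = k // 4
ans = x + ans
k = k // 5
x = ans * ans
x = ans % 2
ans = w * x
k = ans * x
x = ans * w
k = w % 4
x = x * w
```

2

w = 8//4 = 2
ans = 3+1 = 4
k = 8//5 = 1
x = 4*4 = 16
x = 4%2 = 0
ans = 2*0 = 0
k = 0*0 = 0
x = 0*2 = 0
k = 2%4 = 2
x = 0*2 = 0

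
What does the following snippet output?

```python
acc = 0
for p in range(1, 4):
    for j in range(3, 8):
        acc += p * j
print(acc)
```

p=1,j=3: acc = 0+3 = 3
p=1,j=4: acc = 3+4 = 7
p=1,j=5: acc = 7+5 = 12
p=1,j=6: acc = 12+6 = 18
p=1,j=7: acc = 18+7 = 25
p=2,j=3: acc = 25+6 = 31
p=2,j=4: acc = 31+8 = 39
p=2,j=5: acc = 39+10 = 49
p=2,j=6: acc = 49+12 = 61
p=2,j=7: acc = 61+14 = 75
p=3,j=3: acc = 75+9 = 84
p=3,j=4: acc = 84+12 = 96
p=3,j=5: acc = 96+15 = 111
p=3,j=6: acc = 111+18 = 129
p=3,j=7: acc = 129+21 = 150

150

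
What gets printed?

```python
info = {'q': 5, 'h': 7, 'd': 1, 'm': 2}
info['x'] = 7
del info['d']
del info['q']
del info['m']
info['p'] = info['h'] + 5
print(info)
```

{'h': 7, 'x': 7, 'p': 12}

info['x'] = 7 → {'q': 5, 'h': 7, 'd': 1, 'm': 2, 'x': 7}
del 'd' → {'q': 5, 'h': 7, 'm': 2, 'x': 7}
del 'q' → {'h': 7, 'm': 2, 'x': 7}
del 'm' → {'h': 7, 'x': 7}
info['p'] = info['h']+5 = 12 → {'h': 7, 'x': 7, 'p': 12}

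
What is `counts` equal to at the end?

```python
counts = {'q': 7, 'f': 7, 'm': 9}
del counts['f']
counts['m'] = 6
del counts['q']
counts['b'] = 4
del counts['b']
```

{'m': 6}

del 'f' → {'q': 7, 'm': 9}
counts['m'] = 6 → {'q': 7, 'm': 6}
del 'q' → {'m': 6}
counts['b'] = 4 → {'m': 6, 'b': 4}
del 'b' → {'m': 6}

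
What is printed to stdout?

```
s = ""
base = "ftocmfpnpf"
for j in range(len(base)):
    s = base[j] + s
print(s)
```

j=0: prepend 'f' → 'f'
j=1: prepend 't' → 'tf'
j=2: prepend 'o' → 'otf'
j=3: prepend 'c' → 'cotf'
j=4: prepend 'm' → 'mcotf'
j=5: prepend 'f' → 'fmcotf'
j=6: prepend 'p' → 'pfmcotf'
j=7: prepend 'n' → 'npfmcotf'
j=8: prepend 'p' → 'pnpfmcotf'
j=9: prepend 'f' → 'fpnpfmcotf'

fpnpfmcotf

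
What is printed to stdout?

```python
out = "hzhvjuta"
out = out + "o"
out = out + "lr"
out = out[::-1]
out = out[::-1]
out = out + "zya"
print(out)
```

+ 'o' → 'hzhvjutao'
+ 'lr' → 'hzhvjutaolr'
reverse → 'rloatujvhzh'
reverse → 'hzhvjutaolr'
+ 'zya' → 'hzhvjutaolrzya'

hzhvjutaolrzya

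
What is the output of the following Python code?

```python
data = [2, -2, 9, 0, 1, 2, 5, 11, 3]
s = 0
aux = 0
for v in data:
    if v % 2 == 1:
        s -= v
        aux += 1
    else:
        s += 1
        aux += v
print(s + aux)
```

-18

v=2: not odd, s = 0+1 = 1; aux=2
v=-2: not odd, s = 1+1 = 2; aux=0
v=9: odd, s = 2-9 = -7; aux=1
v=0: not odd, s = (-7)+1 = -6; aux=1
v=1: odd, s = (-6)-1 = -7; aux=2
v=2: not odd, s = (-7)+1 = -6; aux=4
v=5: odd, s = (-6)-5 = -11; aux=5
v=11: odd, s = (-11)-11 = -22; aux=6
v=3: odd, s = (-22)-3 = -25; aux=7
s+aux = (-25)+7 = -18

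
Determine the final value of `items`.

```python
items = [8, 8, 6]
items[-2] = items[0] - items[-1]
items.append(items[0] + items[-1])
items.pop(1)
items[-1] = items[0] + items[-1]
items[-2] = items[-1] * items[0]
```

[8, 176, 22]

items[-2] = items[0]-items[-1] = 8-6 = 2 → [8, 2, 6]
append items[0]+items[-1] = 8+6 = 14 → [8, 2, 6, 14]
pop(1) removes 2 → [8, 6, 14]
items[-1] = items[0]+items[-1] = 8+14 = 22 → [8, 6, 22]
items[-2] = items[-1]*items[0] = 22*8 = 176 → [8, 176, 22]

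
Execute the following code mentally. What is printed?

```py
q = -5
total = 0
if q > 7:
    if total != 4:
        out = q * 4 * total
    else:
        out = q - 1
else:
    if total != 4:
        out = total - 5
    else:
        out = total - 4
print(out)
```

q=-5, total=0
q > 7 is False; total != 4 is True
→ out = total - 5 = -5

-5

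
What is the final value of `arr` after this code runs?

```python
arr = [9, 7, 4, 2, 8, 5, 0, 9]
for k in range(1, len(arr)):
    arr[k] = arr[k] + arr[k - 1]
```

[9, 16, 20, 22, 30, 35, 35, 44]

k=1: arr[1] = 7+9 = 16 → [9, 16, 4, 2, 8, 5, 0, 9]
k=2: arr[2] = 4+16 = 20 → [9, 16, 20, 2, 8, 5, 0, 9]
k=3: arr[3] = 2+20 = 22 → [9, 16, 20, 22, 8, 5, 0, 9]
k=4: arr[4] = 8+22 = 30 → [9, 16, 20, 22, 30, 5, 0, 9]
k=5: arr[5] = 5+30 = 35 → [9, 16, 20, 22, 30, 35, 0, 9]
k=6: arr[6] = 0+35 = 35 → [9, 16, 20, 22, 30, 35, 35, 9]
k=7: arr[7] = 9+35 = 44 → [9, 16, 20, 22, 30, 35, 35, 44]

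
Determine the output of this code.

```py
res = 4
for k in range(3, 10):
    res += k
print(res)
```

46

k=3: res = 4+3 = 7
k=4: res = 7+4 = 11
k=5: res = 11+5 = 16
k=6: res = 16+6 = 22
k=7: res = 22+7 = 29
k=8: res = 29+8 = 37
k=9: res = 37+9 = 46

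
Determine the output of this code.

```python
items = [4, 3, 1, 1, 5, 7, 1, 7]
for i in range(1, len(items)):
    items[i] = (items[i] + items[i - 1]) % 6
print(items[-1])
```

i=1: items[1] = (3+4)%6 = 1 → [4, 1, 1, 1, 5, 7, 1, 7]
i=2: items[2] = (1+1)%6 = 2 → [4, 1, 2, 1, 5, 7, 1, 7]
i=3: items[3] = (1+2)%6 = 3 → [4, 1, 2, 3, 5, 7, 1, 7]
i=4: items[4] = (5+3)%6 = 2 → [4, 1, 2, 3, 2, 7, 1, 7]
i=5: items[5] = (7+2)%6 = 3 → [4, 1, 2, 3, 2, 3, 1, 7]
i=6: items[6] = (1+3)%6 = 4 → [4, 1, 2, 3, 2, 3, 4, 7]
i=7: items[7] = (7+4)%6 = 5 → [4, 1, 2, 3, 2, 3, 4, 5]

5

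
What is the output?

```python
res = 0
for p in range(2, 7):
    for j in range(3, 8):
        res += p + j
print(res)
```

225

p=2,j=3: res = 0+5 = 5
p=2,j=4: res = 5+6 = 11
p=2,j=5: res = 11+7 = 18
p=2,j=6: res = 18+8 = 26
p=2,j=7: res = 26+9 = 35
p=3,j=3: res = 35+6 = 41
p=3,j=4: res = 41+7 = 48
p=3,j=5: res = 48+8 = 56
p=3,j=6: res = 56+9 = 65
p=3,j=7: res = 65+10 = 75
p=4,j=3: res = 75+7 = 82
p=4,j=4: res = 82+8 = 90
p=4,j=5: res = 90+9 = 99
p=4,j=6: res = 99+10 = 109
p=4,j=7: res = 109+11 = 120
p=5,j=3: res = 120+8 = 128
p=5,j=4: res = 128+9 = 137
p=5,j=5: res = 137+10 = 147
p=5,j=6: res = 147+11 = 158
p=5,j=7: res = 158+12 = 170
p=6,j=3: res = 170+9 = 179
p=6,j=4: res = 179+10 = 189
p=6,j=5: res = 189+11 = 200
p=6,j=6: res = 200+12 = 212
p=6,j=7: res = 212+13 = 225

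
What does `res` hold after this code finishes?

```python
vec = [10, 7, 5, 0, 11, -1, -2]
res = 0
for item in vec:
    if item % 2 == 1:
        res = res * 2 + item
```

item=10: not odd
item=7: odd, res = 0*2+7 = 7
item=5: odd, res = 7*2+5 = 19
item=0: not odd
item=11: odd, res = 19*2+11 = 49
item=-1: odd, res = 49*2+(-1) = 97
item=-2: not odd

97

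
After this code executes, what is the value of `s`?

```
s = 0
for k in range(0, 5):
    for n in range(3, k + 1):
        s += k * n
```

k=3,n=3: s = 0+9 = 9
k=4,n=3: s = 9+12 = 21
k=4,n=4: s = 21+16 = 37

37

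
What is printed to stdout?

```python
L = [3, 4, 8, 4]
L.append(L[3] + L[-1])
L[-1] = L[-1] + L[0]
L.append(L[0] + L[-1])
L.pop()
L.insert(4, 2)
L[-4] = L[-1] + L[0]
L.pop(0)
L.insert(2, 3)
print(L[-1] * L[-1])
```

append L[3]+L[-1] = 4+4 = 8 → [3, 4, 8, 4, 8]
L[-1] = L[-1]+L[0] = 8+3 = 11 → [3, 4, 8, 4, 11]
append L[0]+L[-1] = 3+11 = 14 → [3, 4, 8, 4, 11, 14]
pop() removes 14 → [3, 4, 8, 4, 11]
insert 2 at 4 → [3, 4, 8, 4, 2, 11]
L[-4] = L[-1]+L[0] = 11+3 = 14 → [3, 4, 14, 4, 2, 11]
pop(0) removes 3 → [4, 14, 4, 2, 11]
insert 3 at 2 → [4, 14, 3, 4, 2, 11]
L[-1]*L[-1] = 11*11 = 121

121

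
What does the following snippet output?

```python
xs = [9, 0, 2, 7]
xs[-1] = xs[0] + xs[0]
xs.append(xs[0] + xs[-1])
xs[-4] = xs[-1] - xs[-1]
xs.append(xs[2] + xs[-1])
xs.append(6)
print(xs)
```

xs[-1] = xs[0]+xs[0] = 9+9 = 18 → [9, 0, 2, 18]
append xs[0]+xs[-1] = 9+18 = 27 → [9, 0, 2, 18, 27]
xs[-4] = xs[-1]-xs[-1] = 27-27 = 0 → [9, 0, 2, 18, 27]
append xs[2]+xs[-1] = 2+27 = 29 → [9, 0, 2, 18, 27, 29]
append 6 → [9, 0, 2, 18, 27, 29, 6]

[9, 0, 2, 18, 27, 29, 6]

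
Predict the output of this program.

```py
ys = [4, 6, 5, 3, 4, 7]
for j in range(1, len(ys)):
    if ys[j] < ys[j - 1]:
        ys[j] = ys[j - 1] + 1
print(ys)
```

j=1: 6>=4, unchanged → [4, 6, 5, 3, 4, 7]
j=2: 5<6, ys[2] = 6+1 = 7 → [4, 6, 7, 3, 4, 7]
j=3: 3<7, ys[3] = 7+1 = 8 → [4, 6, 7, 8, 4, 7]
j=4: 4<8, ys[4] = 8+1 = 9 → [4, 6, 7, 8, 9, 7]
j=5: 7<9, ys[5] = 9+1 = 10 → [4, 6, 7, 8, 9, 10]

[4, 6, 7, 8, 9, 10]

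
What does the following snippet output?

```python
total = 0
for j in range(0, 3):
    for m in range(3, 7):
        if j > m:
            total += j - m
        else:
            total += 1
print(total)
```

12

j=0,m=3: not 0>3, total = 0+1 = 1
j=0,m=4: not 0>4, total = 1+1 = 2
j=0,m=5: not 0>5, total = 2+1 = 3
j=0,m=6: not 0>6, total = 3+1 = 4
j=1,m=3: not 1>3, total = 4+1 = 5
j=1,m=4: not 1>4, total = 5+1 = 6
j=1,m=5: not 1>5, total = 6+1 = 7
j=1,m=6: not 1>6, total = 7+1 = 8
j=2,m=3: not 2>3, total = 8+1 = 9
j=2,m=4: not 2>4, total = 9+1 = 10
j=2,m=5: not 2>5, total = 10+1 = 11
j=2,m=6: not 2>6, total = 11+1 = 12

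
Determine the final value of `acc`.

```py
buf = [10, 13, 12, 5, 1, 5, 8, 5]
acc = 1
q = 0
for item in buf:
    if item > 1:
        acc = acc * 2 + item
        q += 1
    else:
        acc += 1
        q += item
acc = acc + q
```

item=10: >1, acc = 1*2+10 = 12; q=1
item=13: >1, acc = 12*2+13 = 37; q=2
item=12: >1, acc = 37*2+12 = 86; q=3
item=5: >1, acc = 86*2+5 = 177; q=4
item=1: not >1, acc = 177+1 = 178; q=5
item=5: >1, acc = 178*2+5 = 361; q=6
item=8: >1, acc = 361*2+8 = 730; q=7
item=5: >1, acc = 730*2+5 = 1465; q=8
acc+q = 1465+8 = 1473

1473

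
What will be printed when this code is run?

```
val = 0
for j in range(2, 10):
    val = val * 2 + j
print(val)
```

j=2: val = 0*2+2 = 2
j=3: val = 2*2+3 = 7
j=4: val = 7*2+4 = 18
j=5: val = 18*2+5 = 41
j=6: val = 41*2+6 = 88
j=7: val = 88*2+7 = 183
j=8: val = 183*2+8 = 374
j=9: val = 374*2+9 = 757

757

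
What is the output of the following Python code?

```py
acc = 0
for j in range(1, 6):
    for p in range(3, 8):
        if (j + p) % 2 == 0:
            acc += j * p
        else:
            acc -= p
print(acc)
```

135

j=1,p=3: even sum, acc = 0+3 = 3
j=1,p=4: odd sum, acc = 3-4 = -1
j=1,p=5: even sum, acc = (-1)+5 = 4
j=1,p=6: odd sum, acc = 4-6 = -2
j=1,p=7: even sum, acc = (-2)+7 = 5
j=2,p=3: odd sum, acc = 5-3 = 2
j=2,p=4: even sum, acc = 2+8 = 10
j=2,p=5: odd sum, acc = 10-5 = 5
j=2,p=6: even sum, acc = 5+12 = 17
j=2,p=7: odd sum, acc = 17-7 = 10
j=3,p=3: even sum, acc = 10+9 = 19
j=3,p=4: odd sum, acc = 19-4 = 15
j=3,p=5: even sum, acc = 15+15 = 30
j=3,p=6: odd sum, acc = 30-6 = 24
j=3,p=7: even sum, acc = 24+21 = 45
j=4,p=3: odd sum, acc = 45-3 = 42
j=4,p=4: even sum, acc = 42+16 = 58
j=4,p=5: odd sum, acc = 58-5 = 53
j=4,p=6: even sum, acc = 53+24 = 77
j=4,p=7: odd sum, acc = 77-7 = 70
j=5,p=3: even sum, acc = 70+15 = 85
j=5,p=4: odd sum, acc = 85-4 = 81
j=5,p=5: even sum, acc = 81+25 = 106
j=5,p=6: odd sum, acc = 106-6 = 100
j=5,p=7: even sum, acc = 100+35 = 135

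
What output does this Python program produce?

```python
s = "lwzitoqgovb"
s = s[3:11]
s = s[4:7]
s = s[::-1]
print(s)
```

vog

slice [3:11] → 'itoqgovb'
slice [4:7] → 'gov'
reverse → 'vog'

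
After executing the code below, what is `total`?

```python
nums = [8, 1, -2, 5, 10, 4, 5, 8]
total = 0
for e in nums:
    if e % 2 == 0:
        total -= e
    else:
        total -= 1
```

-31

e=8: even, total = 0-8 = -8
e=1: not even, total = (-8)-1 = -9
e=-2: even, total = (-9)-(-2) = -7
e=5: not even, total = (-7)-1 = -8
e=10: even, total = (-8)-10 = -18
e=4: even, total = (-18)-4 = -22
e=5: not even, total = (-22)-1 = -23
e=8: even, total = (-23)-8 = -31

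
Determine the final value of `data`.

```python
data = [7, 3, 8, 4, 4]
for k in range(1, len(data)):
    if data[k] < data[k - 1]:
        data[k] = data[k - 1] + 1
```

[7, 8, 8, 9, 10]

k=1: 3<7, data[1] = 7+1 = 8 → [7, 8, 8, 4, 4]
k=2: 8>=8, unchanged → [7, 8, 8, 4, 4]
k=3: 4<8, data[3] = 8+1 = 9 → [7, 8, 8, 9, 4]
k=4: 4<9, data[4] = 9+1 = 10 → [7, 8, 8, 9, 10]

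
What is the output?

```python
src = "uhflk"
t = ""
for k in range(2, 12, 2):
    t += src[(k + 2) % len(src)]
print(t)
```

k=2: add src[4]='k' → 'k'
k=4: add src[1]='h' → 'kh'
k=6: add src[3]='l' → 'khl'
k=8: add src[0]='u' → 'khlu'
k=10: add src[2]='f' → 'khluf'

khluf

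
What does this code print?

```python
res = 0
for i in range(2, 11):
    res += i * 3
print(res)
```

162

i=2: res = 0+2*3 = 6
i=3: res = 6+3*3 = 15
i=4: res = 15+4*3 = 27
i=5: res = 27+5*3 = 42
i=6: res = 42+6*3 = 60
i=7: res = 60+7*3 = 81
i=8: res = 81+8*3 = 105
i=9: res = 105+9*3 = 132
i=10: res = 132+10*3 = 162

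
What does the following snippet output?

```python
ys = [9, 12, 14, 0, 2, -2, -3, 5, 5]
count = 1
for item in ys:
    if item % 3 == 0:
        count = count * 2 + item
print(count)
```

133

item=9: %3==0, count = 1*2+9 = 11
item=12: %3==0, count = 11*2+12 = 34
item=14: not %3==0
item=0: %3==0, count = 34*2+0 = 68
item=2: not %3==0
item=-2: not %3==0
item=-3: %3==0, count = 68*2+(-3) = 133
item=5: not %3==0
item=5: not %3==0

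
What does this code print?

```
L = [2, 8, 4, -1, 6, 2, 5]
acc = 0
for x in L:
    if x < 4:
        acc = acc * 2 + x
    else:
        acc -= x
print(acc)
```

x=2: <4, acc = 0*2+2 = 2
x=8: not <4, acc = 2-8 = -6
x=4: not <4, acc = (-6)-4 = -10
x=-1: <4, acc = (-10)*2+(-1) = -21
x=6: not <4, acc = (-21)-6 = -27
x=2: <4, acc = (-27)*2+2 = -52
x=5: not <4, acc = (-52)-5 = -57

-57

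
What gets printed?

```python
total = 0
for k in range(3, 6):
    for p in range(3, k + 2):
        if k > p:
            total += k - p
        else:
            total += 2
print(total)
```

16

k=3,p=3: not 3>3, total = 0+2 = 2
k=3,p=4: not 3>4, total = 2+2 = 4
k=4,p=3: 4>3, total = 4+1 = 5
k=4,p=4: not 4>4, total = 5+2 = 7
k=4,p=5: not 4>5, total = 7+2 = 9
k=5,p=3: 5>3, total = 9+2 = 11
k=5,p=4: 5>4, total = 11+1 = 12
k=5,p=5: not 5>5, total = 12+2 = 14
k=5,p=6: not 5>6, total = 14+2 = 16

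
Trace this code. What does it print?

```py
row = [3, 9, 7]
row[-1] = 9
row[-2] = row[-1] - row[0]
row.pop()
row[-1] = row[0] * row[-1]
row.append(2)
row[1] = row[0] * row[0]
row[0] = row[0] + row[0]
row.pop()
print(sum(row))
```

row[-1] = 9 → [3, 9, 9]
row[-2] = row[-1]-row[0] = 9-3 = 6 → [3, 6, 9]
pop() removes 9 → [3, 6]
row[-1] = row[0]*row[-1] = 3*6 = 18 → [3, 18]
append 2 → [3, 18, 2]
row[1] = row[0]*row[0] = 3*3 = 9 → [3, 9, 2]
row[0] = row[0]+row[0] = 3+3 = 6 → [6, 9, 2]
pop() removes 2 → [6, 9]
sum = 15

15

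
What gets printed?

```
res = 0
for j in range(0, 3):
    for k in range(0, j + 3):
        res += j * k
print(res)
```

26

j=0,k=0: res = 0+0 = 0
j=0,k=1: res = 0+0 = 0
j=0,k=2: res = 0+0 = 0
j=1,k=0: res = 0+0 = 0
j=1,k=1: res = 0+1 = 1
j=1,k=2: res = 1+2 = 3
j=1,k=3: res = 3+3 = 6
j=2,k=0: res = 6+0 = 6
j=2,k=1: res = 6+2 = 8
j=2,k=2: res = 8+4 = 12
j=2,k=3: res = 12+6 = 18
j=2,k=4: res = 18+8 = 26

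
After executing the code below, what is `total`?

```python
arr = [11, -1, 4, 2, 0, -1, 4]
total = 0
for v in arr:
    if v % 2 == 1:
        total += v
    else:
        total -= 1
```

5

v=11: odd, total = 0+11 = 11
v=-1: odd, total = 11+(-1) = 10
v=4: not odd, total = 10-1 = 9
v=2: not odd, total = 9-1 = 8
v=0: not odd, total = 8-1 = 7
v=-1: odd, total = 7+(-1) = 6
v=4: not odd, total = 6-1 = 5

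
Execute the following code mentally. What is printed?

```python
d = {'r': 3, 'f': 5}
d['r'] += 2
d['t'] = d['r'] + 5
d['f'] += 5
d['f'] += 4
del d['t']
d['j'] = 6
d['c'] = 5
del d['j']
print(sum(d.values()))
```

24

d['r'] = 3+2 = 5 → {'r': 5, 'f': 5}
d['t'] = d['r']+5 = 10 → {'r': 5, 'f': 5, 't': 10}
d['f'] = 5+5 = 10 → {'r': 5, 'f': 10, 't': 10}
d['f'] = 10+4 = 14 → {'r': 5, 'f': 14, 't': 10}
del 't' → {'r': 5, 'f': 14}
d['j'] = 6 → {'r': 5, 'f': 14, 'j': 6}
d['c'] = 5 → {'r': 5, 'f': 14, 'j': 6, 'c': 5}
del 'j' → {'r': 5, 'f': 14, 'c': 5}
sum of values = 24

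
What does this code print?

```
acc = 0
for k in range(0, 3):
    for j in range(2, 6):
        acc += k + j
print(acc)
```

54

k=0,j=2: acc = 0+2 = 2
k=0,j=3: acc = 2+3 = 5
k=0,j=4: acc = 5+4 = 9
k=0,j=5: acc = 9+5 = 14
k=1,j=2: acc = 14+3 = 17
k=1,j=3: acc = 17+4 = 21
k=1,j=4: acc = 21+5 = 26
k=1,j=5: acc = 26+6 = 32
k=2,j=2: acc = 32+4 = 36
k=2,j=3: acc = 36+5 = 41
k=2,j=4: acc = 41+6 = 47
k=2,j=5: acc = 47+7 = 54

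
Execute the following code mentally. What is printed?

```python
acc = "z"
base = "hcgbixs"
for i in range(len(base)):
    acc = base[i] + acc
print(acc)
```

sxibgchz

i=0: prepend 'h' → 'hz'
i=1: prepend 'c' → 'chz'
i=2: prepend 'g' → 'gchz'
i=3: prepend 'b' → 'bgchz'
i=4: prepend 'i' → 'ibgchz'
i=5: prepend 'x' → 'xibgchz'
i=6: prepend 's' → 'sxibgchz'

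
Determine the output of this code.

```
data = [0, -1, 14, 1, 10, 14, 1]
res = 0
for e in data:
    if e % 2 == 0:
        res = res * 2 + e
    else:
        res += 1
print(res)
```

e=0: even, res = 0*2+0 = 0
e=-1: not even, res = 0+1 = 1
e=14: even, res = 1*2+14 = 16
e=1: not even, res = 16+1 = 17
e=10: even, res = 17*2+10 = 44
e=14: even, res = 44*2+14 = 102
e=1: not even, res = 102+1 = 103

103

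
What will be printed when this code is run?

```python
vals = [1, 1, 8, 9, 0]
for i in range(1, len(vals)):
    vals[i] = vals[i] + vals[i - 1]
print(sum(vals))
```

51

i=1: vals[1] = 1+1 = 2 → [1, 2, 8, 9, 0]
i=2: vals[2] = 8+2 = 10 → [1, 2, 10, 9, 0]
i=3: vals[3] = 9+10 = 19 → [1, 2, 10, 19, 0]
i=4: vals[4] = 0+19 = 19 → [1, 2, 10, 19, 19]
sum = 51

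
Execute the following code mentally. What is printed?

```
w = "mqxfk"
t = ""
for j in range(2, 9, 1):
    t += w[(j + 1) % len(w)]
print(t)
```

fkmqxfk

j=2: add w[3]='f' → 'f'
j=3: add w[4]='k' → 'fk'
j=4: add w[0]='m' → 'fkm'
j=5: add w[1]='q' → 'fkmq'
j=6: add w[2]='x' → 'fkmqx'
j=7: add w[3]='f' → 'fkmqxf'
j=8: add w[4]='k' → 'fkmqxfk'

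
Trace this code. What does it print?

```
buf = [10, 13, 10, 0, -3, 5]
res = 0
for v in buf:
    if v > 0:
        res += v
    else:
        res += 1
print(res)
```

v=10: >0, res = 0+10 = 10
v=13: >0, res = 10+13 = 23
v=10: >0, res = 23+10 = 33
v=0: not >0, res = 33+1 = 34
v=-3: not >0, res = 34+1 = 35
v=5: >0, res = 35+5 = 40

40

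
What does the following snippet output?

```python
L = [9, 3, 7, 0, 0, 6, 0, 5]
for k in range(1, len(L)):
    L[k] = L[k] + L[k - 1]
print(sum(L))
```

158

k=1: L[1] = 3+9 = 12 → [9, 12, 7, 0, 0, 6, 0, 5]
k=2: L[2] = 7+12 = 19 → [9, 12, 19, 0, 0, 6, 0, 5]
k=3: L[3] = 0+19 = 19 → [9, 12, 19, 19, 0, 6, 0, 5]
k=4: L[4] = 0+19 = 19 → [9, 12, 19, 19, 19, 6, 0, 5]
k=5: L[5] = 6+19 = 25 → [9, 12, 19, 19, 19, 25, 0, 5]
k=6: L[6] = 0+25 = 25 → [9, 12, 19, 19, 19, 25, 25, 5]
k=7: L[7] = 5+25 = 30 → [9, 12, 19, 19, 19, 25, 25, 30]
sum = 158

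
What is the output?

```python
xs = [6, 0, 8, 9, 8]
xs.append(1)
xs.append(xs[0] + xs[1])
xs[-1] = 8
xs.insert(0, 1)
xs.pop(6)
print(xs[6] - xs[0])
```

append 1 → [6, 0, 8, 9, 8, 1]
append xs[0]+xs[1] = 6+0 = 6 → [6, 0, 8, 9, 8, 1, 6]
xs[-1] = 8 → [6, 0, 8, 9, 8, 1, 8]
insert 1 at 0 → [1, 6, 0, 8, 9, 8, 1, 8]
pop(6) removes 1 → [1, 6, 0, 8, 9, 8, 8]
xs[6]-xs[0] = 8-1 = 7

7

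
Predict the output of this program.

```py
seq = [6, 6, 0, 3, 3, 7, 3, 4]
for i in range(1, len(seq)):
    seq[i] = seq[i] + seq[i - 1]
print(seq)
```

[6, 12, 12, 15, 18, 25, 28, 32]

i=1: seq[1] = 6+6 = 12 → [6, 12, 0, 3, 3, 7, 3, 4]
i=2: seq[2] = 0+12 = 12 → [6, 12, 12, 3, 3, 7, 3, 4]
i=3: seq[3] = 3+12 = 15 → [6, 12, 12, 15, 3, 7, 3, 4]
i=4: seq[4] = 3+15 = 18 → [6, 12, 12, 15, 18, 7, 3, 4]
i=5: seq[5] = 7+18 = 25 → [6, 12, 12, 15, 18, 25, 3, 4]
i=6: seq[6] = 3+25 = 28 → [6, 12, 12, 15, 18, 25, 28, 4]
i=7: seq[7] = 4+28 = 32 → [6, 12, 12, 15, 18, 25, 28, 32]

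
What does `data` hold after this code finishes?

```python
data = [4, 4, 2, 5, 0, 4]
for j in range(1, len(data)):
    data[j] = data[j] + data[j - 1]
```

j=1: data[1] = 4+4 = 8 → [4, 8, 2, 5, 0, 4]
j=2: data[2] = 2+8 = 10 → [4, 8, 10, 5, 0, 4]
j=3: data[3] = 5+10 = 15 → [4, 8, 10, 15, 0, 4]
j=4: data[4] = 0+15 = 15 → [4, 8, 10, 15, 15, 4]
j=5: data[5] = 4+15 = 19 → [4, 8, 10, 15, 15, 19]

[4, 8, 10, 15, 15, 19]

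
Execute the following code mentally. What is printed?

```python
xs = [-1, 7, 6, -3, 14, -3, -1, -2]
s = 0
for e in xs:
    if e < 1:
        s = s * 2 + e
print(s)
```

e=-1: <1, s = 0*2+(-1) = -1
e=7: not <1
e=6: not <1
e=-3: <1, s = (-1)*2+(-3) = -5
e=14: not <1
e=-3: <1, s = (-5)*2+(-3) = -13
e=-1: <1, s = (-13)*2+(-1) = -27
e=-2: <1, s = (-27)*2+(-2) = -56

-56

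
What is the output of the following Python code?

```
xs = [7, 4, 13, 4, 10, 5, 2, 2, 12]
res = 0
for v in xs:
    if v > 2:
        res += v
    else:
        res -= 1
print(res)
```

53

v=7: >2, res = 0+7 = 7
v=4: >2, res = 7+4 = 11
v=13: >2, res = 11+13 = 24
v=4: >2, res = 24+4 = 28
v=10: >2, res = 28+10 = 38
v=5: >2, res = 38+5 = 43
v=2: not >2, res = 43-1 = 42
v=2: not >2, res = 42-1 = 41
v=12: >2, res = 41+12 = 53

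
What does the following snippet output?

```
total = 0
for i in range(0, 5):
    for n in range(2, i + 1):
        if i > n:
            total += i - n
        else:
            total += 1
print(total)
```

i=2,n=2: not 2>2, total = 0+1 = 1
i=3,n=2: 3>2, total = 1+1 = 2
i=3,n=3: not 3>3, total = 2+1 = 3
i=4,n=2: 4>2, total = 3+2 = 5
i=4,n=3: 4>3, total = 5+1 = 6
i=4,n=4: not 4>4, total = 6+1 = 7

7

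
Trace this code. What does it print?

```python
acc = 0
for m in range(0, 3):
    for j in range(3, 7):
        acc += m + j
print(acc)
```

66

m=0,j=3: acc = 0+3 = 3
m=0,j=4: acc = 3+4 = 7
m=0,j=5: acc = 7+5 = 12
m=0,j=6: acc = 12+6 = 18
m=1,j=3: acc = 18+4 = 22
m=1,j=4: acc = 22+5 = 27
m=1,j=5: acc = 27+6 = 33
m=1,j=6: acc = 33+7 = 40
m=2,j=3: acc = 40+5 = 45
m=2,j=4: acc = 45+6 = 51
m=2,j=5: acc = 51+7 = 58
m=2,j=6: acc = 58+8 = 66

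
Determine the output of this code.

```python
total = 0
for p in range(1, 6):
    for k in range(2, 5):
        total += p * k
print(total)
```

p=1,k=2: total = 0+2 = 2
p=1,k=3: total = 2+3 = 5
p=1,k=4: total = 5+4 = 9
p=2,k=2: total = 9+4 = 13
p=2,k=3: total = 13+6 = 19
p=2,k=4: total = 19+8 = 27
p=3,k=2: total = 27+6 = 33
p=3,k=3: total = 33+9 = 42
p=3,k=4: total = 42+12 = 54
p=4,k=2: total = 54+8 = 62
p=4,k=3: total = 62+12 = 74
p=4,k=4: total = 74+16 = 90
p=5,k=2: total = 90+10 = 100
p=5,k=3: total = 100+15 = 115
p=5,k=4: total = 115+20 = 135

135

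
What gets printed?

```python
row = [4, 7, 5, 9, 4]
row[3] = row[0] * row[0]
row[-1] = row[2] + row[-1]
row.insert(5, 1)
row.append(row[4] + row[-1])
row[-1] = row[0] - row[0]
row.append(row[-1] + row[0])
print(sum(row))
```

46

row[3] = row[0]*row[0] = 4*4 = 16 → [4, 7, 5, 16, 4]
row[-1] = row[2]+row[-1] = 5+4 = 9 → [4, 7, 5, 16, 9]
insert 1 at 5 → [4, 7, 5, 16, 9, 1]
append row[4]+row[-1] = 9+1 = 10 → [4, 7, 5, 16, 9, 1, 10]
row[-1] = row[0]-row[0] = 4-4 = 0 → [4, 7, 5, 16, 9, 1, 0]
append row[-1]+row[0] = 0+4 = 4 → [4, 7, 5, 16, 9, 1, 0, 4]
sum = 46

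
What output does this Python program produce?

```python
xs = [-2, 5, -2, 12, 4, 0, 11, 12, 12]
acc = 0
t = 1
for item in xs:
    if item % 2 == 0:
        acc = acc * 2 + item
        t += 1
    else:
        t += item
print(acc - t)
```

item=-2: even, acc = 0*2+(-2) = -2; t=2
item=5: not even; t=7
item=-2: even, acc = (-2)*2+(-2) = -6; t=8
item=12: even, acc = (-6)*2+12 = 0; t=9
item=4: even, acc = 0*2+4 = 4; t=10
item=0: even, acc = 4*2+0 = 8; t=11
item=11: not even; t=22
item=12: even, acc = 8*2+12 = 28; t=23
item=12: even, acc = 28*2+12 = 68; t=24
acc-t = 68-24 = 44

44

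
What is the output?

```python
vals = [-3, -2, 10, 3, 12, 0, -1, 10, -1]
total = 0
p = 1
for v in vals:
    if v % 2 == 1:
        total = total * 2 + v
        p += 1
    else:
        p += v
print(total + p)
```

v=-3: odd, total = 0*2+(-3) = -3; p=2
v=-2: not odd; p=0
v=10: not odd; p=10
v=3: odd, total = (-3)*2+3 = -3; p=11
v=12: not odd; p=23
v=0: not odd; p=23
v=-1: odd, total = (-3)*2+(-1) = -7; p=24
v=10: not odd; p=34
v=-1: odd, total = (-7)*2+(-1) = -15; p=35
total+p = (-15)+35 = 20

20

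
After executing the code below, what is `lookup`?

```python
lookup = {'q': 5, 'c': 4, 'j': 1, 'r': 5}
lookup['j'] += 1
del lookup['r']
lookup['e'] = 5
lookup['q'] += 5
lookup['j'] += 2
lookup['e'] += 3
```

{'q': 10, 'c': 4, 'j': 4, 'e': 8}

lookup['j'] = 1+1 = 2 → {'q': 5, 'c': 4, 'j': 2, 'r': 5}
del 'r' → {'q': 5, 'c': 4, 'j': 2}
lookup['e'] = 5 → {'q': 5, 'c': 4, 'j': 2, 'e': 5}
lookup['q'] = 5+5 = 10 → {'q': 10, 'c': 4, 'j': 2, 'e': 5}
lookup['j'] = 2+2 = 4 → {'q': 10, 'c': 4, 'j': 4, 'e': 5}
lookup['e'] = 5+3 = 8 → {'q': 10, 'c': 4, 'j': 4, 'e': 8}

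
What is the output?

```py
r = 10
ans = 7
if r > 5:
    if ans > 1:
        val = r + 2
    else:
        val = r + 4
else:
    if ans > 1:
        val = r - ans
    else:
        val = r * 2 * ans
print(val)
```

12

r=10, ans=7
r > 5 is True; ans > 1 is True
→ val = r + 2 = 12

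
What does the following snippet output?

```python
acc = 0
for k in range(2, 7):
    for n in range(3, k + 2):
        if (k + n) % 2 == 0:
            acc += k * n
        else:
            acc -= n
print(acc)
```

85

k=2,n=3: odd sum, acc = 0-3 = -3
k=3,n=3: even sum, acc = (-3)+9 = 6
k=3,n=4: odd sum, acc = 6-4 = 2
k=4,n=3: odd sum, acc = 2-3 = -1
k=4,n=4: even sum, acc = (-1)+16 = 15
k=4,n=5: odd sum, acc = 15-5 = 10
k=5,n=3: even sum, acc = 10+15 = 25
k=5,n=4: odd sum, acc = 25-4 = 21
k=5,n=5: even sum, acc = 21+25 = 46
k=5,n=6: odd sum, acc = 46-6 = 40
k=6,n=3: odd sum, acc = 40-3 = 37
k=6,n=4: even sum, acc = 37+24 = 61
k=6,n=5: odd sum, acc = 61-5 = 56
k=6,n=6: even sum, acc = 56+36 = 92
k=6,n=7: odd sum, acc = 92-7 = 85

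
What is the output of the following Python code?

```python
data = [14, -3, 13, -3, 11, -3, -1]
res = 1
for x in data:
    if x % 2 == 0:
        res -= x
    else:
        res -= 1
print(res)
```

-19

x=14: even, res = 1-14 = -13
x=-3: not even, res = (-13)-1 = -14
x=13: not even, res = (-14)-1 = -15
x=-3: not even, res = (-15)-1 = -16
x=11: not even, res = (-16)-1 = -17
x=-3: not even, res = (-17)-1 = -18
x=-1: not even, res = (-18)-1 = -19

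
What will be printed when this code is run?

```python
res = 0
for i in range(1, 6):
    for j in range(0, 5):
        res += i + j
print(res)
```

i=1,j=0: res = 0+1 = 1
i=1,j=1: res = 1+2 = 3
i=1,j=2: res = 3+3 = 6
i=1,j=3: res = 6+4 = 10
i=1,j=4: res = 10+5 = 15
i=2,j=0: res = 15+2 = 17
i=2,j=1: res = 17+3 = 20
i=2,j=2: res = 20+4 = 24
i=2,j=3: res = 24+5 = 29
i=2,j=4: res = 29+6 = 35
i=3,j=0: res = 35+3 = 38
i=3,j=1: res = 38+4 = 42
i=3,j=2: res = 42+5 = 47
i=3,j=3: res = 47+6 = 53
i=3,j=4: res = 53+7 = 60
i=4,j=0: res = 60+4 = 64
i=4,j=1: res = 64+5 = 69
i=4,j=2: res = 69+6 = 75
i=4,j=3: res = 75+7 = 82
i=4,j=4: res = 82+8 = 90
i=5,j=0: res = 90+5 = 95
i=5,j=1: res = 95+6 = 101
i=5,j=2: res = 101+7 = 108
i=5,j=3: res = 108+8 = 116
i=5,j=4: res = 116+9 = 125

125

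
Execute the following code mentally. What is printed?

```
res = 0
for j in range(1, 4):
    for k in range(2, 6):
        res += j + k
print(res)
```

66

j=1,k=2: res = 0+3 = 3
j=1,k=3: res = 3+4 = 7
j=1,k=4: res = 7+5 = 12
j=1,k=5: res = 12+6 = 18
j=2,k=2: res = 18+4 = 22
j=2,k=3: res = 22+5 = 27
j=2,k=4: res = 27+6 = 33
j=2,k=5: res = 33+7 = 40
j=3,k=2: res = 40+5 = 45
j=3,k=3: res = 45+6 = 51
j=3,k=4: res = 51+7 = 58
j=3,k=5: res = 58+8 = 66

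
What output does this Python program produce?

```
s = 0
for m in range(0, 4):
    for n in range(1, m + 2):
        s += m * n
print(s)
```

m=0,n=1: s = 0+0 = 0
m=1,n=1: s = 0+1 = 1
m=1,n=2: s = 1+2 = 3
m=2,n=1: s = 3+2 = 5
m=2,n=2: s = 5+4 = 9
m=2,n=3: s = 9+6 = 15
m=3,n=1: s = 15+3 = 18
m=3,n=2: s = 18+6 = 24
m=3,n=3: s = 24+9 = 33
m=3,n=4: s = 33+12 = 45

45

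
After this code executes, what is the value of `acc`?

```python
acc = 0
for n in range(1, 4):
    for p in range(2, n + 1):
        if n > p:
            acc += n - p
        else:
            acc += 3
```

7

n=2,p=2: not 2>2, acc = 0+3 = 3
n=3,p=2: 3>2, acc = 3+1 = 4
n=3,p=3: not 3>3, acc = 4+3 = 7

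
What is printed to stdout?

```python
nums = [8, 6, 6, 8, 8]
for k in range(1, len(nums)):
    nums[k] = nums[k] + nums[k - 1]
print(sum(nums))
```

106

k=1: nums[1] = 6+8 = 14 → [8, 14, 6, 8, 8]
k=2: nums[2] = 6+14 = 20 → [8, 14, 20, 8, 8]
k=3: nums[3] = 8+20 = 28 → [8, 14, 20, 28, 8]
k=4: nums[4] = 8+28 = 36 → [8, 14, 20, 28, 36]
sum = 106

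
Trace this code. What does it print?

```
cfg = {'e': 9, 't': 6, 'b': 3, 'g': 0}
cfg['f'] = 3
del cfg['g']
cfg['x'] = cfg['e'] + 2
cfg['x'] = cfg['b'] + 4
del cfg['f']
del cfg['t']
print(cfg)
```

cfg['f'] = 3 → {'e': 9, 't': 6, 'b': 3, 'g': 0, 'f': 3}
del 'g' → {'e': 9, 't': 6, 'b': 3, 'f': 3}
cfg['x'] = cfg['e']+2 = 11 → {'e': 9, 't': 6, 'b': 3, 'f': 3, 'x': 11}
cfg['x'] = cfg['b']+4 = 7 → {'e': 9, 't': 6, 'b': 3, 'f': 3, 'x': 7}
del 'f' → {'e': 9, 't': 6, 'b': 3, 'x': 7}
del 't' → {'e': 9, 'b': 3, 'x': 7}

{'e': 9, 'b': 3, 'x': 7}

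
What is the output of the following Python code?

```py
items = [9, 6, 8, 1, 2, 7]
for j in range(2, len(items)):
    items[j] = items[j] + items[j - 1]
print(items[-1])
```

24

j=2: items[2] = 8+6 = 14 → [9, 6, 14, 1, 2, 7]
j=3: items[3] = 1+14 = 15 → [9, 6, 14, 15, 2, 7]
j=4: items[4] = 2+15 = 17 → [9, 6, 14, 15, 17, 7]
j=5: items[5] = 7+17 = 24 → [9, 6, 14, 15, 17, 24]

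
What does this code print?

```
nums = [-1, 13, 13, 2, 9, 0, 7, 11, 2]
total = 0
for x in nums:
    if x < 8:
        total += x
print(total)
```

x=-1: <8, total = 0+(-1) = -1
x=13: not <8
x=13: not <8
x=2: <8, total = (-1)+2 = 1
x=9: not <8
x=0: <8, total = 1+0 = 1
x=7: <8, total = 1+7 = 8
x=11: not <8
x=2: <8, total = 8+2 = 10

10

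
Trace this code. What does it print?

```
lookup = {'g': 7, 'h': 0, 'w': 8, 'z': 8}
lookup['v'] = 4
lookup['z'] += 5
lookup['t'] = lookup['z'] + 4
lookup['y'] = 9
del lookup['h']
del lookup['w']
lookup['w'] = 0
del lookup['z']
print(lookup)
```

lookup['v'] = 4 → {'g': 7, 'h': 0, 'w': 8, 'z': 8, 'v': 4}
lookup['z'] = 8+5 = 13 → {'g': 7, 'h': 0, 'w': 8, 'z': 13, 'v': 4}
lookup['t'] = lookup['z']+4 = 17 → {'g': 7, 'h': 0, 'w': 8, 'z': 13, 'v': 4, 't': 17}
lookup['y'] = 9 → {'g': 7, 'h': 0, 'w': 8, 'z': 13, 'v': 4, 't': 17, 'y': 9}
del 'h' → {'g': 7, 'w': 8, 'z': 13, 'v': 4, 't': 17, 'y': 9}
del 'w' → {'g': 7, 'z': 13, 'v': 4, 't': 17, 'y': 9}
lookup['w'] = 0 → {'g': 7, 'z': 13, 'v': 4, 't': 17, 'y': 9, 'w': 0}
del 'z' → {'g': 7, 'v': 4, 't': 17, 'y': 9, 'w': 0}

{'g': 7, 'v': 4, 't': 17, 'y': 9, 'w': 0}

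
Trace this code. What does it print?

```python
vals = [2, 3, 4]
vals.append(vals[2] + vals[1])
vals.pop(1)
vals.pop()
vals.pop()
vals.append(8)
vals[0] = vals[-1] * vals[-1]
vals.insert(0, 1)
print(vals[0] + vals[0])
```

2

append vals[2]+vals[1] = 4+3 = 7 → [2, 3, 4, 7]
pop(1) removes 3 → [2, 4, 7]
pop() removes 7 → [2, 4]
pop() removes 4 → [2]
append 8 → [2, 8]
vals[0] = vals[-1]*vals[-1] = 8*8 = 64 → [64, 8]
insert 1 at 0 → [1, 64, 8]
vals[0]+vals[0] = 1+1 = 2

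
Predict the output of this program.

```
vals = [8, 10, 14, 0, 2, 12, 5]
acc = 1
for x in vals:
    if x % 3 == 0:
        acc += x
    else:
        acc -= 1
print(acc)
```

8

x=8: not %3==0, acc = 1-1 = 0
x=10: not %3==0, acc = 0-1 = -1
x=14: not %3==0, acc = (-1)-1 = -2
x=0: %3==0, acc = (-2)+0 = -2
x=2: not %3==0, acc = (-2)-1 = -3
x=12: %3==0, acc = (-3)+12 = 9
x=5: not %3==0, acc = 9-1 = 8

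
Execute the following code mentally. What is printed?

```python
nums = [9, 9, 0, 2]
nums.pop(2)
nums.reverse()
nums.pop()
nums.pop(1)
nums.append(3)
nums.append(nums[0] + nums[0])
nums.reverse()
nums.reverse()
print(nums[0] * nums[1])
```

pop(2) removes 0 → [9, 9, 2]
reverse → [2, 9, 9]
pop() removes 9 → [2, 9]
pop(1) removes 9 → [2]
append 3 → [2, 3]
append nums[0]+nums[0] = 2+2 = 4 → [2, 3, 4]
reverse → [4, 3, 2]
reverse → [2, 3, 4]
nums[0]*nums[1] = 2*3 = 6

6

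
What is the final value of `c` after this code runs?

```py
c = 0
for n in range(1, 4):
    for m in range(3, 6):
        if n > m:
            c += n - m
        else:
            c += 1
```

n=1,m=3: not 1>3, c = 0+1 = 1
n=1,m=4: not 1>4, c = 1+1 = 2
n=1,m=5: not 1>5, c = 2+1 = 3
n=2,m=3: not 2>3, c = 3+1 = 4
n=2,m=4: not 2>4, c = 4+1 = 5
n=2,m=5: not 2>5, c = 5+1 = 6
n=3,m=3: not 3>3, c = 6+1 = 7
n=3,m=4: not 3>4, c = 7+1 = 8
n=3,m=5: not 3>5, c = 8+1 = 9

9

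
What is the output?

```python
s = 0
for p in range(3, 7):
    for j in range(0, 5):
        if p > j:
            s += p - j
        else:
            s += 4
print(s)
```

p=3,j=0: 3>0, s = 0+3 = 3
p=3,j=1: 3>1, s = 3+2 = 5
p=3,j=2: 3>2, s = 5+1 = 6
p=3,j=3: not 3>3, s = 6+4 = 10
p=3,j=4: not 3>4, s = 10+4 = 14
p=4,j=0: 4>0, s = 14+4 = 18
p=4,j=1: 4>1, s = 18+3 = 21
p=4,j=2: 4>2, s = 21+2 = 23
p=4,j=3: 4>3, s = 23+1 = 24
p=4,j=4: not 4>4, s = 24+4 = 28
p=5,j=0: 5>0, s = 28+5 = 33
p=5,j=1: 5>1, s = 33+4 = 37
p=5,j=2: 5>2, s = 37+3 = 40
p=5,j=3: 5>3, s = 40+2 = 42
p=5,j=4: 5>4, s = 42+1 = 43
p=6,j=0: 6>0, s = 43+6 = 49
p=6,j=1: 6>1, s = 49+5 = 54
p=6,j=2: 6>2, s = 54+4 = 58
p=6,j=3: 6>3, s = 58+3 = 61
p=6,j=4: 6>4, s = 61+2 = 63

63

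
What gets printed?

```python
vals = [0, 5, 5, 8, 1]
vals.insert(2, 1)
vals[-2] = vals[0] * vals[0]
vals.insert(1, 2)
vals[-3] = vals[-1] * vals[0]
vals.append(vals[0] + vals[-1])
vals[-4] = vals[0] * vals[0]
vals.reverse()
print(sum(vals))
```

10

insert 1 at 2 → [0, 5, 1, 5, 8, 1]
vals[-2] = vals[0]*vals[0] = 0*0 = 0 → [0, 5, 1, 5, 0, 1]
insert 2 at 1 → [0, 2, 5, 1, 5, 0, 1]
vals[-3] = vals[-1]*vals[0] = 1*0 = 0 → [0, 2, 5, 1, 0, 0, 1]
append vals[0]+vals[-1] = 0+1 = 1 → [0, 2, 5, 1, 0, 0, 1, 1]
vals[-4] = vals[0]*vals[0] = 0*0 = 0 → [0, 2, 5, 1, 0, 0, 1, 1]
reverse → [1, 1, 0, 0, 1, 5, 2, 0]
sum = 10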